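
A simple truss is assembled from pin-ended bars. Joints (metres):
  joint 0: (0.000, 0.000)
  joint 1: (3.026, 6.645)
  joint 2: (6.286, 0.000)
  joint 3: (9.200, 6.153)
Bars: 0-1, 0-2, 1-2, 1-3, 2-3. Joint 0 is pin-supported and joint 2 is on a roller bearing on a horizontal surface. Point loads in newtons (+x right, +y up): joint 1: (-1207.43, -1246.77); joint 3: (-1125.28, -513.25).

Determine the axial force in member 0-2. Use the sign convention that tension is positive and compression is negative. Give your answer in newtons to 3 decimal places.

-1063.783

N=4 nodes, M=5 members, R=3 reactions → 2N=8, M+R=8
member 0 (0-1): L=7.3016, (cx,cy)=(0.4144,0.9101)
member 1 (0-2): L=6.2860, (cx,cy)=(1.0000,0.0000)
member 2 (1-2): L=7.4016, (cx,cy)=(0.4404,-0.8978)
member 3 (1-3): L=6.1936, (cx,cy)=(0.9968,-0.0794)
member 4 (2-3): L=6.8081, (cx,cy)=(0.4280,0.9038)
solve A·x = −loads:
  F[0-1] = -3061.8429 N (compression)
  F[0-2] = -1063.7835 N (compression)
  F[1-2] = +1790.5270 N (tension)
  F[1-3] = -852.8212 N (compression)
  F[2-3] = -642.8574 N (compression)
  Rx@0 = +2332.7100 N
  Ry@0 = +2786.5224 N
  Ry@2 = -1026.5024 N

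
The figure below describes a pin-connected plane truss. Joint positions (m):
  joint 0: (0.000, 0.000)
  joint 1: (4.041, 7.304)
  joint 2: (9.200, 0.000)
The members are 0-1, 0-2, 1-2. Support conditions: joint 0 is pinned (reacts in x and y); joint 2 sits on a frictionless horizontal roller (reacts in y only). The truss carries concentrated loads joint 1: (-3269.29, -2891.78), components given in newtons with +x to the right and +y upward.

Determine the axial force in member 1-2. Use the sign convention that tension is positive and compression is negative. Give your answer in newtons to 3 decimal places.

N=3 nodes, M=3 members, R=3 reactions → 2N=6, M+R=6
member 0 (0-1): L=8.3473, (cx,cy)=(0.4841,0.8750)
member 1 (0-2): L=9.2000, (cx,cy)=(1.0000,0.0000)
member 2 (1-2): L=8.9422, (cx,cy)=(0.5769,-0.8168)
solve A·x = −loads:
  F[0-1] = -4819.5253 N (compression)
  F[0-2] = -936.1276 N (compression)
  F[1-2] = +1622.6167 N (tension)
  Rx@0 = +3269.2900 N
  Ry@0 = +4217.1290 N
  Ry@2 = -1325.3490 N

1622.617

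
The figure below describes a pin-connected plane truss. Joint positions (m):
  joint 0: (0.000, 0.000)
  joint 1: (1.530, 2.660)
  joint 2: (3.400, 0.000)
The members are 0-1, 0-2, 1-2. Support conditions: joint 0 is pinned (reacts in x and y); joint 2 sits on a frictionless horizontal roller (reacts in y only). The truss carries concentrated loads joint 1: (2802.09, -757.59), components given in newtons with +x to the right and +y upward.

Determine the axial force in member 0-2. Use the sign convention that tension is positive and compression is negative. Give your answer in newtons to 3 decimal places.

1780.816

N=3 nodes, M=3 members, R=3 reactions → 2N=6, M+R=6
member 0 (0-1): L=3.0686, (cx,cy)=(0.4986,0.8668)
member 1 (0-2): L=3.4000, (cx,cy)=(1.0000,0.0000)
member 2 (1-2): L=3.2515, (cx,cy)=(0.5751,-0.8181)
solve A·x = −loads:
  F[0-1] = +2048.3103 N (tension)
  F[0-2] = +1780.8157 N (tension)
  F[1-2] = -3096.4652 N (compression)
  Rx@0 = -2802.0900 N
  Ry@0 = -1775.5489 N
  Ry@2 = +2533.1389 N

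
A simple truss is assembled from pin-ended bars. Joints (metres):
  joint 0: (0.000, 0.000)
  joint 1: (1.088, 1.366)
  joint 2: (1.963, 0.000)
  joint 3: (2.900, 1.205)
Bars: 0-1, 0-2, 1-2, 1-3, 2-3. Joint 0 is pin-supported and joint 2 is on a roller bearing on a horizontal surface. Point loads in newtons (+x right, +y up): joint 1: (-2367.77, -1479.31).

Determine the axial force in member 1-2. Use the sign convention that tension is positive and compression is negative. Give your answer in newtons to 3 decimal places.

N=4 nodes, M=5 members, R=3 reactions → 2N=8, M+R=8
member 0 (0-1): L=1.7463, (cx,cy)=(0.6230,0.7822)
member 1 (0-2): L=1.9630, (cx,cy)=(1.0000,0.0000)
member 2 (1-2): L=1.6222, (cx,cy)=(0.5394,-0.8421)
member 3 (1-3): L=1.8191, (cx,cy)=(0.9961,-0.0885)
member 4 (2-3): L=1.5264, (cx,cy)=(0.6138,0.7894)
solve A·x = −loads:
  F[0-1] = -2949.4282 N (compression)
  F[0-2] = -530.2242 N (compression)
  F[1-2] = +983.0144 N (tension)
  F[1-3] = -0.0000 N (tension)
  F[2-3] = +0.0000 N (tension)
  Rx@0 = +2367.7700 N
  Ry@0 = +2307.0658 N
  Ry@2 = -827.7558 N

983.014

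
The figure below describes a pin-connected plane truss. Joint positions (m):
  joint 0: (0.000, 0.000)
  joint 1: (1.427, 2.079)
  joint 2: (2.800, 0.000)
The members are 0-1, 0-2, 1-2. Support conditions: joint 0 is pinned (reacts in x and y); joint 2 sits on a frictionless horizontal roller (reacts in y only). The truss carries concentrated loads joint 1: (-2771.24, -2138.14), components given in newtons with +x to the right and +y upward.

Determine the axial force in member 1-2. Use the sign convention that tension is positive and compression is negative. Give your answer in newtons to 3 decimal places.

N=3 nodes, M=3 members, R=3 reactions → 2N=6, M+R=6
member 0 (0-1): L=2.5216, (cx,cy)=(0.5659,0.8245)
member 1 (0-2): L=2.8000, (cx,cy)=(1.0000,0.0000)
member 2 (1-2): L=2.4915, (cx,cy)=(0.5511,-0.8345)
solve A·x = −loads:
  F[0-1] = -3767.3883 N (compression)
  F[0-2] = -639.2526 N (compression)
  F[1-2] = +1159.9942 N (tension)
  Rx@0 = +2771.2400 N
  Ry@0 = +3106.0979 N
  Ry@2 = -967.9579 N

1159.994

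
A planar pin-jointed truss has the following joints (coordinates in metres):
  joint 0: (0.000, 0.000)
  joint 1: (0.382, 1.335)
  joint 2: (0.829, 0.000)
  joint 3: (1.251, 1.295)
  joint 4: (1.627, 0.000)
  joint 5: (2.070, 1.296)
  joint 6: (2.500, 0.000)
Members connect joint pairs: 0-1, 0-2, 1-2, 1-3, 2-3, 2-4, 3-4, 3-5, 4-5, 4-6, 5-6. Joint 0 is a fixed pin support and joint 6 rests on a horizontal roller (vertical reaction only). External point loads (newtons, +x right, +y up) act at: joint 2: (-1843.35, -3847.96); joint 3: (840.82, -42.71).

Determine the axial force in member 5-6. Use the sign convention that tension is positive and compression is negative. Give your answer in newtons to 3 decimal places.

-1825.793

N=7 nodes, M=11 members, R=3 reactions → 2N=14, M+R=14
member 0 (0-1): L=1.3886, (cx,cy)=(0.2751,0.9614)
member 1 (0-2): L=0.8290, (cx,cy)=(1.0000,0.0000)
member 2 (1-2): L=1.4078, (cx,cy)=(0.3175,-0.9483)
member 3 (1-3): L=0.8699, (cx,cy)=(0.9989,-0.0460)
member 4 (2-3): L=1.3620, (cx,cy)=(0.3098,0.9508)
member 5 (2-4): L=0.7980, (cx,cy)=(1.0000,0.0000)
member 6 (3-4): L=1.3485, (cx,cy)=(0.2788,-0.9603)
member 7 (3-5): L=0.8190, (cx,cy)=(1.0000,0.0012)
member 8 (4-5): L=1.3696, (cx,cy)=(0.3234,0.9462)
member 9 (4-6): L=0.8730, (cx,cy)=(1.0000,0.0000)
member 10 (5-6): L=1.3655, (cx,cy)=(0.3149,-0.9491)
solve A·x = −loads:
  F[0-1] = -2244.3682 N (compression)
  F[0-2] = -385.1008 N (compression)
  F[1-2] = +2341.5732 N (tension)
  F[1-3] = -1362.3337 N (compression)
  F[2-3] = +1711.7838 N (tension)
  F[2-4] = +1671.3456 N (tension)
  F[3-4] = -1805.9506 N (compression)
  F[3-5] = -1167.7892 N (compression)
  F[4-5] = +1832.8486 N (tension)
  F[4-6] = +574.9592 N (tension)
  F[5-6] = -1825.7935 N (compression)
  Rx@0 = +1002.5300 N
  Ry@0 = +2157.7696 N
  Ry@6 = +1732.9004 N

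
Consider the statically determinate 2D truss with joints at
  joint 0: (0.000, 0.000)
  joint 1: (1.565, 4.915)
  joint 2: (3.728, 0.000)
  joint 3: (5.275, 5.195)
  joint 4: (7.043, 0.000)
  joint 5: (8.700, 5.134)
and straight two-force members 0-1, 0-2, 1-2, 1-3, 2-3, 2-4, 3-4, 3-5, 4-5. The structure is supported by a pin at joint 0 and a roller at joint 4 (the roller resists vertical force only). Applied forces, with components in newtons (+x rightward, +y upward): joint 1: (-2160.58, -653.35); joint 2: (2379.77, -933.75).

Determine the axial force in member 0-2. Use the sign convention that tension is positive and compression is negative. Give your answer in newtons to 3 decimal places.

1001.035

N=6 nodes, M=9 members, R=3 reactions → 2N=12, M+R=12
member 0 (0-1): L=5.1581, (cx,cy)=(0.3034,0.9529)
member 1 (0-2): L=3.7280, (cx,cy)=(1.0000,0.0000)
member 2 (1-2): L=5.3699, (cx,cy)=(0.4028,-0.9153)
member 3 (1-3): L=3.7206, (cx,cy)=(0.9972,0.0753)
member 4 (2-3): L=5.4204, (cx,cy)=(0.2854,0.9584)
member 5 (2-4): L=3.3150, (cx,cy)=(1.0000,0.0000)
member 6 (3-4): L=5.4876, (cx,cy)=(0.3222,-0.9467)
member 7 (3-5): L=3.4255, (cx,cy)=(0.9998,-0.0178)
member 8 (4-5): L=5.3948, (cx,cy)=(0.3071,0.9517)
solve A·x = −loads:
  F[0-1] = -2576.9130 N (compression)
  F[0-2] = +1001.0349 N (tension)
  F[1-2] = +2015.6214 N (tension)
  F[1-3] = +568.4528 N (tension)
  F[2-3] = -950.6629 N (compression)
  F[2-4] = -295.5207 N (compression)
  F[3-4] = +917.2522 N (tension)
  F[3-5] = +0.0000 N (tension)
  F[4-5] = -0.0000 N (compression)
  Rx@0 = -219.1900 N
  Ry@0 = +2455.4427 N
  Ry@4 = -868.3427 N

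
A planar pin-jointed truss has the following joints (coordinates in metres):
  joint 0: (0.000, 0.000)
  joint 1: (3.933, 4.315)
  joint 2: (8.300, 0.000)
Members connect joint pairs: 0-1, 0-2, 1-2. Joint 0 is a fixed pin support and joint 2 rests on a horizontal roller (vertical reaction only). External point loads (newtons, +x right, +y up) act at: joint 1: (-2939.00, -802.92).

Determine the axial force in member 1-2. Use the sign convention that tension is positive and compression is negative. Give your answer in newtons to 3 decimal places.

1632.558

N=3 nodes, M=3 members, R=3 reactions → 2N=6, M+R=6
member 0 (0-1): L=5.8385, (cx,cy)=(0.6736,0.7391)
member 1 (0-2): L=8.3000, (cx,cy)=(1.0000,0.0000)
member 2 (1-2): L=6.1392, (cx,cy)=(0.7113,-0.7029)
solve A·x = −loads:
  F[0-1] = -2638.9849 N (compression)
  F[0-2] = -1161.2859 N (compression)
  F[1-2] = +1632.5577 N (tension)
  Rx@0 = +2939.0000 N
  Ry@0 = +1950.3779 N
  Ry@2 = -1147.4579 N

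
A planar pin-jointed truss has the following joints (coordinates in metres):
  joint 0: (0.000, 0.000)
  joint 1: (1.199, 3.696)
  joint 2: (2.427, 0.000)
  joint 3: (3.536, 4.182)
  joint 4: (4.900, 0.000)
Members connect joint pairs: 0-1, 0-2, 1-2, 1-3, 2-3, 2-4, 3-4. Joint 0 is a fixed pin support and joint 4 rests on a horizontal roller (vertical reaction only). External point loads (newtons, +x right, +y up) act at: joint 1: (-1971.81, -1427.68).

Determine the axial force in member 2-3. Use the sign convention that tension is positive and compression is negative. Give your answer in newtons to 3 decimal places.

N=5 nodes, M=7 members, R=3 reactions → 2N=10, M+R=10
member 0 (0-1): L=3.8856, (cx,cy)=(0.3086,0.9512)
member 1 (0-2): L=2.4270, (cx,cy)=(1.0000,0.0000)
member 2 (1-2): L=3.8947, (cx,cy)=(0.3153,-0.9490)
member 3 (1-3): L=2.3870, (cx,cy)=(0.9791,0.2036)
member 4 (2-3): L=4.3265, (cx,cy)=(0.2563,0.9666)
member 5 (2-4): L=2.4730, (cx,cy)=(1.0000,0.0000)
member 6 (3-4): L=4.3988, (cx,cy)=(0.3101,-0.9507)
solve A·x = −loads:
  F[0-1] = -2697.2693 N (compression)
  F[0-2] = -1139.5030 N (compression)
  F[1-2] = +1355.2002 N (tension)
  F[1-3] = +727.4413 N (tension)
  F[2-3] = -1330.5245 N (compression)
  F[2-4] = -371.1579 N (compression)
  F[3-4] = +1196.9625 N (tension)
  Rx@0 = +1971.8100 N
  Ry@0 = +2565.6436 N
  Ry@4 = -1137.9636 N

-1330.525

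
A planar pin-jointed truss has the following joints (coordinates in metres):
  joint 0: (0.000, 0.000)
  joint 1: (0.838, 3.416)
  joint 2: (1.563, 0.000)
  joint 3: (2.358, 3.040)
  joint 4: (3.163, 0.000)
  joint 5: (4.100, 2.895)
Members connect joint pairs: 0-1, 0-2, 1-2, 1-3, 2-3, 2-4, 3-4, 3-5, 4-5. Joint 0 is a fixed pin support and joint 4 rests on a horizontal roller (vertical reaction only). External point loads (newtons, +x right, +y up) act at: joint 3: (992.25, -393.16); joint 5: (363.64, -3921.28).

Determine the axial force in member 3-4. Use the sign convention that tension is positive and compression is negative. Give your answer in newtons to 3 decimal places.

N=6 nodes, M=9 members, R=3 reactions → 2N=12, M+R=12
member 0 (0-1): L=3.5173, (cx,cy)=(0.2383,0.9712)
member 1 (0-2): L=1.5630, (cx,cy)=(1.0000,0.0000)
member 2 (1-2): L=3.4921, (cx,cy)=(0.2076,-0.9782)
member 3 (1-3): L=1.5658, (cx,cy)=(0.9707,-0.2401)
member 4 (2-3): L=3.1422, (cx,cy)=(0.2530,0.9675)
member 5 (2-4): L=1.6000, (cx,cy)=(1.0000,0.0000)
member 6 (3-4): L=3.1448, (cx,cy)=(0.2560,-0.9667)
member 7 (3-5): L=1.7480, (cx,cy)=(0.9966,-0.0830)
member 8 (4-5): L=3.0429, (cx,cy)=(0.3079,0.9514)
solve A·x = −loads:
  F[0-1] = +2417.6841 N (tension)
  F[0-2] = +779.8722 N (tension)
  F[1-2] = -2687.1009 N (compression)
  F[1-3] = +1168.0696 N (tension)
  F[2-3] = +2716.9481 N (tension)
  F[2-4] = -465.4036 N (compression)
  F[3-4] = -2972.6097 N (compression)
  F[3-5] = +1595.4707 N (tension)
  F[4-5] = -3982.4508 N (compression)
  Rx@0 = -1355.8900 N
  Ry@0 = -2348.0630 N
  Ry@4 = +6662.5030 N

-2972.610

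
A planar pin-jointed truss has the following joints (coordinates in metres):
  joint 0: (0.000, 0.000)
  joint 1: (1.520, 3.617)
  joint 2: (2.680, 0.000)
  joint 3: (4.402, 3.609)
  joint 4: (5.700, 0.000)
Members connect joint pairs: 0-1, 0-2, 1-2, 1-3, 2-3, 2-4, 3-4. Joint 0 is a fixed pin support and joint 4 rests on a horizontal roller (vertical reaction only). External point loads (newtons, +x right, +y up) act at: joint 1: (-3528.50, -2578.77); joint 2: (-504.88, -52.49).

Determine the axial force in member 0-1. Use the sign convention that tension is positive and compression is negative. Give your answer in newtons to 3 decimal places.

-4510.187

N=5 nodes, M=7 members, R=3 reactions → 2N=10, M+R=10
member 0 (0-1): L=3.9234, (cx,cy)=(0.3874,0.9219)
member 1 (0-2): L=2.6800, (cx,cy)=(1.0000,0.0000)
member 2 (1-2): L=3.7985, (cx,cy)=(0.3054,-0.9522)
member 3 (1-3): L=2.8820, (cx,cy)=(1.0000,-0.0028)
member 4 (2-3): L=3.9988, (cx,cy)=(0.4306,0.9025)
member 5 (2-4): L=3.0200, (cx,cy)=(1.0000,0.0000)
member 6 (3-4): L=3.8353, (cx,cy)=(0.3384,-0.9410)
solve A·x = −loads:
  F[0-1] = -4510.1867 N (compression)
  F[0-2] = -2286.0488 N (compression)
  F[1-2] = +1654.6944 N (tension)
  F[1-3] = +1275.8516 N (tension)
  F[2-3] = -1687.6571 N (compression)
  F[2-4] = -549.0869 N (compression)
  F[3-4] = +1622.4378 N (tension)
  Rx@0 = +4033.3800 N
  Ry@0 = +4157.9584 N
  Ry@4 = -1526.6984 N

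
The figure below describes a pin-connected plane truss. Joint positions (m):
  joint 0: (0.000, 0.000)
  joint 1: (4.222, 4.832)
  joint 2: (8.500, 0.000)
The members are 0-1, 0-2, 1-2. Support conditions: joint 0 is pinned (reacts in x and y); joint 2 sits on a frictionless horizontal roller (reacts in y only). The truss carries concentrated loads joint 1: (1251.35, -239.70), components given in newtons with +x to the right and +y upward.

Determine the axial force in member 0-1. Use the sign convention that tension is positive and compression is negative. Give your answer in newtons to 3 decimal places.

N=3 nodes, M=3 members, R=3 reactions → 2N=6, M+R=6
member 0 (0-1): L=6.4167, (cx,cy)=(0.6580,0.7530)
member 1 (0-2): L=8.5000, (cx,cy)=(1.0000,0.0000)
member 2 (1-2): L=6.4536, (cx,cy)=(0.6629,-0.7487)
solve A·x = −loads:
  F[0-1] = +784.4419 N (tension)
  F[0-2] = +735.2069 N (tension)
  F[1-2] = -1109.1078 N (compression)
  Rx@0 = -1251.3500 N
  Ry@0 = -590.7161 N
  Ry@2 = +830.4161 N

784.442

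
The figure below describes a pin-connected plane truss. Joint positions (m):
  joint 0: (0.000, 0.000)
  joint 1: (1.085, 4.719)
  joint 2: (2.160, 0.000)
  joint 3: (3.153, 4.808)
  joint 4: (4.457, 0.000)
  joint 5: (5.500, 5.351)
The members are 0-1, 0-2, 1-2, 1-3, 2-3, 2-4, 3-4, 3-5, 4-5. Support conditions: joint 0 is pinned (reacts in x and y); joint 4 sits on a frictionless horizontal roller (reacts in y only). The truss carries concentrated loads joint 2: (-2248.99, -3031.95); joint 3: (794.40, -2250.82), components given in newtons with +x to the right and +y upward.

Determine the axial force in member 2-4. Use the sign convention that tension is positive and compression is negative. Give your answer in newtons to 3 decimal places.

N=6 nodes, M=9 members, R=3 reactions → 2N=12, M+R=12
member 0 (0-1): L=4.8421, (cx,cy)=(0.2241,0.9746)
member 1 (0-2): L=2.1600, (cx,cy)=(1.0000,0.0000)
member 2 (1-2): L=4.8399, (cx,cy)=(0.2221,-0.9750)
member 3 (1-3): L=2.0699, (cx,cy)=(0.9991,0.0430)
member 4 (2-3): L=4.9095, (cx,cy)=(0.2023,0.9793)
member 5 (2-4): L=2.2970, (cx,cy)=(1.0000,0.0000)
member 6 (3-4): L=4.9817, (cx,cy)=(0.2618,-0.9651)
member 7 (3-5): L=2.4090, (cx,cy)=(0.9743,0.2254)
member 8 (4-5): L=5.4517, (cx,cy)=(0.1913,0.9815)
solve A·x = −loads:
  F[0-1] = -1399.7352 N (compression)
  F[0-2] = -1140.9442 N (compression)
  F[1-2] = +1371.7972 N (tension)
  F[1-3] = -618.9111 N (compression)
  F[2-3] = +1730.1791 N (tension)
  F[2-4] = +1062.7891 N (tension)
  F[3-4] = -4060.1924 N (compression)
  F[3-5] = -0.0000 N (compression)
  F[4-5] = +0.0000 N (tension)
  Rx@0 = +1454.5900 N
  Ry@0 = +1364.1425 N
  Ry@4 = +3918.6275 N

1062.789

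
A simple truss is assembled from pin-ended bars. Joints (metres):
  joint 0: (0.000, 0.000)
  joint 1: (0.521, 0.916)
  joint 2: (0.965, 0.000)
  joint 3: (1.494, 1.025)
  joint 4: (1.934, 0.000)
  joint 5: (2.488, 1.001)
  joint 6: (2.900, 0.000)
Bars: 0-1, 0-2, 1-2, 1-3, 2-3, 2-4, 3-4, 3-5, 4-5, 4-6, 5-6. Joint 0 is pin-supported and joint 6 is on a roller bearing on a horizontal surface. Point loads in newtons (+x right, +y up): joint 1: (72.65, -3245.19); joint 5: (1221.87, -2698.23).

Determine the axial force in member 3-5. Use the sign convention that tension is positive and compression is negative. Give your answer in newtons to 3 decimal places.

-503.957

N=7 nodes, M=11 members, R=3 reactions → 2N=14, M+R=14
member 0 (0-1): L=1.0538, (cx,cy)=(0.4944,0.8692)
member 1 (0-2): L=0.9650, (cx,cy)=(1.0000,0.0000)
member 2 (1-2): L=1.0179, (cx,cy)=(0.4362,-0.8999)
member 3 (1-3): L=0.9791, (cx,cy)=(0.9938,0.1113)
member 4 (2-3): L=1.1535, (cx,cy)=(0.4586,0.8886)
member 5 (2-4): L=0.9690, (cx,cy)=(1.0000,0.0000)
member 6 (3-4): L=1.1154, (cx,cy)=(0.3945,-0.9189)
member 7 (3-5): L=0.9943, (cx,cy)=(0.9997,-0.0241)
member 8 (4-5): L=1.1441, (cx,cy)=(0.4842,0.8749)
member 9 (4-6): L=0.9660, (cx,cy)=(1.0000,0.0000)
member 10 (5-6): L=1.0825, (cx,cy)=(0.3806,-0.9247)
solve A·x = −loads:
  F[0-1] = -2992.0665 N (compression)
  F[0-2] = +2773.7996 N (tension)
  F[1-2] = -862.4621 N (compression)
  F[1-3] = -1183.0979 N (compression)
  F[2-3] = +873.3602 N (tension)
  F[2-4] = +1997.0722 N (tension)
  F[3-4] = -688.0076 N (compression)
  F[3-5] = -503.9574 N (compression)
  F[4-5] = +722.5862 N (tension)
  F[4-6] = +1375.7810 N (tension)
  F[5-6] = -3614.6700 N (compression)
  Rx@0 = -1294.5200 N
  Ry@0 = +2600.8064 N
  Ry@6 = +3342.6136 N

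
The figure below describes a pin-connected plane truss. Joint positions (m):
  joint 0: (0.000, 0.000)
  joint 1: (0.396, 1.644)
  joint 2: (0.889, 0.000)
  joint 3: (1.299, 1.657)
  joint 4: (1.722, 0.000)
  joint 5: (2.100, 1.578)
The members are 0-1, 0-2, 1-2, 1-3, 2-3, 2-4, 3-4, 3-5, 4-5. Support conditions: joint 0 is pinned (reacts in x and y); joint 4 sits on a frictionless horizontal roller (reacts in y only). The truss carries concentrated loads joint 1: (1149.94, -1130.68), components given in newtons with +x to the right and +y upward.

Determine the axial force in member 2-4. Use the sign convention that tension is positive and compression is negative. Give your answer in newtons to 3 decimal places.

N=6 nodes, M=9 members, R=3 reactions → 2N=12, M+R=12
member 0 (0-1): L=1.6910, (cx,cy)=(0.2342,0.9722)
member 1 (0-2): L=0.8890, (cx,cy)=(1.0000,0.0000)
member 2 (1-2): L=1.7163, (cx,cy)=(0.2872,-0.9579)
member 3 (1-3): L=0.9031, (cx,cy)=(0.9999,0.0144)
member 4 (2-3): L=1.7070, (cx,cy)=(0.2402,0.9707)
member 5 (2-4): L=0.8330, (cx,cy)=(1.0000,0.0000)
member 6 (3-4): L=1.7101, (cx,cy)=(0.2473,-0.9689)
member 7 (3-5): L=0.8049, (cx,cy)=(0.9952,-0.0982)
member 8 (4-5): L=1.6226, (cx,cy)=(0.2330,0.9725)
solve A·x = −loads:
  F[0-1] = +233.6871 N (tension)
  F[0-2] = +1095.2156 N (tension)
  F[1-2] = -1427.9059 N (compression)
  F[1-3] = -685.1335 N (compression)
  F[2-3] = +1408.9787 N (tension)
  F[2-4] = +346.6377 N (tension)
  F[3-4] = -1401.4158 N (compression)
  F[3-5] = +0.0000 N (tension)
  F[4-5] = -0.0000 N (compression)
  Rx@0 = -1149.9400 N
  Ry@0 = -227.1891 N
  Ry@4 = +1357.8691 N

346.638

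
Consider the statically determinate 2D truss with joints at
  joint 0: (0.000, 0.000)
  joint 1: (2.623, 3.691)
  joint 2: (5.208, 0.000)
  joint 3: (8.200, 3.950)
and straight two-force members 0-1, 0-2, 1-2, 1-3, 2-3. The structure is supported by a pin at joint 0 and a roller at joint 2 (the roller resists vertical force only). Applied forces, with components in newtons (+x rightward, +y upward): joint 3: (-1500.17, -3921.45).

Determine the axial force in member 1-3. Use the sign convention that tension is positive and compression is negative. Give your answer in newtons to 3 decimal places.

1525.450

N=4 nodes, M=5 members, R=3 reactions → 2N=8, M+R=8
member 0 (0-1): L=4.5281, (cx,cy)=(0.5793,0.8151)
member 1 (0-2): L=5.2080, (cx,cy)=(1.0000,0.0000)
member 2 (1-2): L=4.5062, (cx,cy)=(0.5737,-0.8191)
member 3 (1-3): L=5.5830, (cx,cy)=(0.9989,0.0464)
member 4 (2-3): L=4.9553, (cx,cy)=(0.6038,0.7971)
solve A·x = −loads:
  F[0-1] = +1367.9648 N (tension)
  F[0-2] = -2292.5948 N (compression)
  F[1-2] = -1274.9508 N (compression)
  F[1-3] = +1525.4502 N (tension)
  F[2-3] = -5008.2169 N (compression)
  Rx@0 = +1500.1700 N
  Ry@0 = -1115.0743 N
  Ry@2 = +5036.5243 N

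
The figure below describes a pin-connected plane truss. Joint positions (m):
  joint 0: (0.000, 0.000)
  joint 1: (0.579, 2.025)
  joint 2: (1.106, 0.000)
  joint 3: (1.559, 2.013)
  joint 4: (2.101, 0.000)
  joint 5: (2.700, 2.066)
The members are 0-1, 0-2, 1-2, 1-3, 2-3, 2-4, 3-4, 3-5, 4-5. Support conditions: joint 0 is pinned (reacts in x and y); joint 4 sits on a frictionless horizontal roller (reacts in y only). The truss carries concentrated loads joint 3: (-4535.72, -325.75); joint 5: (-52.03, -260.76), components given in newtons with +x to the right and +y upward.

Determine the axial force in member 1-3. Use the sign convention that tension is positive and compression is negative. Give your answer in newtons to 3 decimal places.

-2414.639

N=6 nodes, M=9 members, R=3 reactions → 2N=12, M+R=12
member 0 (0-1): L=2.1061, (cx,cy)=(0.2749,0.9615)
member 1 (0-2): L=1.1060, (cx,cy)=(1.0000,0.0000)
member 2 (1-2): L=2.0925, (cx,cy)=(0.2519,-0.9678)
member 3 (1-3): L=0.9801, (cx,cy)=(0.9999,-0.0122)
member 4 (2-3): L=2.0633, (cx,cy)=(0.2195,0.9756)
member 5 (2-4): L=0.9950, (cx,cy)=(1.0000,0.0000)
member 6 (3-4): L=2.0847, (cx,cy)=(0.2600,-0.9656)
member 7 (3-5): L=1.1422, (cx,cy)=(0.9989,0.0464)
member 8 (4-5): L=2.1511, (cx,cy)=(0.2785,0.9604)
solve A·x = −loads:
  F[0-1] = -4583.1860 N (compression)
  F[0-2] = -3327.7898 N (compression)
  F[1-2] = +4583.9276 N (tension)
  F[1-3] = -2414.6386 N (compression)
  F[2-3] = -4547.1018 N (compression)
  F[2-4] = -1174.9908 N (compression)
  F[3-4] = +4227.3297 N (tension)
  F[3-5] = +23.9203 N (tension)
  F[4-5] = -272.6543 N (compression)
  Rx@0 = +4587.7500 N
  Ry@0 = +4406.5967 N
  Ry@4 = -3820.0867 N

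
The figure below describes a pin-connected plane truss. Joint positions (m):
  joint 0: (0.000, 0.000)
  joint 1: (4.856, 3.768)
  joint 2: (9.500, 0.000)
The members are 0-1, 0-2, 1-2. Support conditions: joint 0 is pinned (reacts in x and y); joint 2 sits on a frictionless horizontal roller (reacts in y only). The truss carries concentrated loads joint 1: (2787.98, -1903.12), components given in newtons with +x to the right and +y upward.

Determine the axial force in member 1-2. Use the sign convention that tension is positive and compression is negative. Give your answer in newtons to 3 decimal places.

-3299.025

N=3 nodes, M=3 members, R=3 reactions → 2N=6, M+R=6
member 0 (0-1): L=6.1464, (cx,cy)=(0.7901,0.6130)
member 1 (0-2): L=9.5000, (cx,cy)=(1.0000,0.0000)
member 2 (1-2): L=5.9803, (cx,cy)=(0.7765,-0.6301)
solve A·x = −loads:
  F[0-1] = +286.2390 N (tension)
  F[0-2] = +2561.8361 N (tension)
  F[1-2] = -3299.0248 N (compression)
  Rx@0 = -2787.9800 N
  Ry@0 = -175.4757 N
  Ry@2 = +2078.5957 N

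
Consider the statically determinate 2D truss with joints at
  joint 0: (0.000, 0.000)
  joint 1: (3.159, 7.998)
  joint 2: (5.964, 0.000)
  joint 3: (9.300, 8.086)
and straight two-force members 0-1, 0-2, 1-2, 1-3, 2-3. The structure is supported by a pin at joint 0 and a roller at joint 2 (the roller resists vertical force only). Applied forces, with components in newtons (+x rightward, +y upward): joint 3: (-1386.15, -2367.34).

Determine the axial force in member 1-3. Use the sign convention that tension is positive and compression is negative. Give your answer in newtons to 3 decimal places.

N=4 nodes, M=5 members, R=3 reactions → 2N=8, M+R=8
member 0 (0-1): L=8.5993, (cx,cy)=(0.3674,0.9301)
member 1 (0-2): L=5.9640, (cx,cy)=(1.0000,0.0000)
member 2 (1-2): L=8.4756, (cx,cy)=(0.3309,-0.9436)
member 3 (1-3): L=6.1416, (cx,cy)=(0.9999,0.0143)
member 4 (2-3): L=8.7471, (cx,cy)=(0.3814,0.9244)
solve A·x = −loads:
  F[0-1] = -596.8928 N (compression)
  F[0-2] = -1166.8771 N (compression)
  F[1-2] = +582.0552 N (tension)
  F[1-3] = -411.9460 N (compression)
  F[2-3] = -2554.5142 N (compression)
  Rx@0 = +1386.1500 N
  Ry@0 = +555.1581 N
  Ry@2 = +1812.1819 N

-411.946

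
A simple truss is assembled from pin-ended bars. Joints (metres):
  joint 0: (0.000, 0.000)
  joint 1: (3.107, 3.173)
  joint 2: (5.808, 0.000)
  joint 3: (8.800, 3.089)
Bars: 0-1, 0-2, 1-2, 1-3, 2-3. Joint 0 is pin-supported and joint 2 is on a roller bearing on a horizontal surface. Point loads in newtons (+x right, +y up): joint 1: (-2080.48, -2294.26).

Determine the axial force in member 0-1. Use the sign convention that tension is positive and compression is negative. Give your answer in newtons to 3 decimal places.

-3084.036

N=4 nodes, M=5 members, R=3 reactions → 2N=8, M+R=8
member 0 (0-1): L=4.4409, (cx,cy)=(0.6996,0.7145)
member 1 (0-2): L=5.8080, (cx,cy)=(1.0000,0.0000)
member 2 (1-2): L=4.1669, (cx,cy)=(0.6482,-0.7615)
member 3 (1-3): L=5.6936, (cx,cy)=(0.9999,-0.0148)
member 4 (2-3): L=4.3005, (cx,cy)=(0.6957,0.7183)
solve A·x = −loads:
  F[0-1] = -3084.0362 N (compression)
  F[0-2] = +77.2251 N (tension)
  F[1-2] = -119.1380 N (compression)
  F[1-3] = -0.0000 N (tension)
  F[2-3] = +0.0000 N (tension)
  Rx@0 = +2080.4800 N
  Ry@0 = +2203.5398 N
  Ry@2 = +90.7202 N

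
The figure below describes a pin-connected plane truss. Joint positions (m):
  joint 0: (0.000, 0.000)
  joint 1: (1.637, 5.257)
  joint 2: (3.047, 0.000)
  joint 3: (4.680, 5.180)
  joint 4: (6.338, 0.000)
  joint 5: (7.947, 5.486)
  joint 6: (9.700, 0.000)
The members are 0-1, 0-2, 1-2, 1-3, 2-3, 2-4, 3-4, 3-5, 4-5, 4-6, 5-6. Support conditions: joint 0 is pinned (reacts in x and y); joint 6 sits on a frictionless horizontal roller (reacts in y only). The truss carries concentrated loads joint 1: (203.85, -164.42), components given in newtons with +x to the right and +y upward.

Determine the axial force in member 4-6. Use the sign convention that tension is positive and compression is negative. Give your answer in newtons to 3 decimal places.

44.169

N=7 nodes, M=11 members, R=3 reactions → 2N=14, M+R=14
member 0 (0-1): L=5.5060, (cx,cy)=(0.2973,0.9548)
member 1 (0-2): L=3.0470, (cx,cy)=(1.0000,0.0000)
member 2 (1-2): L=5.4428, (cx,cy)=(0.2591,-0.9659)
member 3 (1-3): L=3.0440, (cx,cy)=(0.9997,-0.0253)
member 4 (2-3): L=5.4313, (cx,cy)=(0.3007,0.9537)
member 5 (2-4): L=3.2910, (cx,cy)=(1.0000,0.0000)
member 6 (3-4): L=5.4389, (cx,cy)=(0.3048,-0.9524)
member 7 (3-5): L=3.2813, (cx,cy)=(0.9956,0.0933)
member 8 (4-5): L=5.7171, (cx,cy)=(0.2814,0.9596)
member 9 (4-6): L=3.3620, (cx,cy)=(1.0000,0.0000)
member 10 (5-6): L=5.7593, (cx,cy)=(0.3044,-0.9526)
solve A·x = −loads:
  F[0-1] = -27.4343 N (compression)
  F[0-2] = +212.0066 N (tension)
  F[1-2] = -138.4976 N (compression)
  F[1-3] = -176.1841 N (compression)
  F[2-3] = +140.2594 N (tension)
  F[2-4] = +133.9567 N (tension)
  F[3-4] = -153.7003 N (compression)
  F[3-5] = -87.4836 N (compression)
  F[4-5] = +152.5508 N (tension)
  F[4-6] = +44.1689 N (tension)
  F[5-6] = -145.1117 N (compression)
  Rx@0 = -203.8500 N
  Ry@0 = +26.1937 N
  Ry@6 = +138.2263 N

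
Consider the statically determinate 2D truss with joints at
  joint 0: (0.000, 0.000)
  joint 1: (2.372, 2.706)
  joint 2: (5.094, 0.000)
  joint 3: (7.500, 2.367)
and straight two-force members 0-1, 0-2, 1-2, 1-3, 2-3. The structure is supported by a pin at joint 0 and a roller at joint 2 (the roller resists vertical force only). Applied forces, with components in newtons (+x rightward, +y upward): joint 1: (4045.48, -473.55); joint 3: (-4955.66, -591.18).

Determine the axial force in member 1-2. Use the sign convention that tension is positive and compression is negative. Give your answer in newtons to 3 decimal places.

N=4 nodes, M=5 members, R=3 reactions → 2N=8, M+R=8
member 0 (0-1): L=3.5984, (cx,cy)=(0.6592,0.7520)
member 1 (0-2): L=5.0940, (cx,cy)=(1.0000,0.0000)
member 2 (1-2): L=3.8382, (cx,cy)=(0.7092,-0.7050)
member 3 (1-3): L=5.1392, (cx,cy)=(0.9978,-0.0660)
member 4 (2-3): L=3.3751, (cx,cy)=(0.7129,0.7013)
solve A·x = −loads:
  F[0-1] = -169.5805 N (compression)
  F[0-2] = -798.3971 N (compression)
  F[1-2] = -108.1844 N (compression)
  F[1-3] = -4089.4466 N (compression)
  F[2-3] = -1227.6172 N (compression)
  Rx@0 = +910.1800 N
  Ry@0 = +127.5230 N
  Ry@2 = +937.2070 N

-108.184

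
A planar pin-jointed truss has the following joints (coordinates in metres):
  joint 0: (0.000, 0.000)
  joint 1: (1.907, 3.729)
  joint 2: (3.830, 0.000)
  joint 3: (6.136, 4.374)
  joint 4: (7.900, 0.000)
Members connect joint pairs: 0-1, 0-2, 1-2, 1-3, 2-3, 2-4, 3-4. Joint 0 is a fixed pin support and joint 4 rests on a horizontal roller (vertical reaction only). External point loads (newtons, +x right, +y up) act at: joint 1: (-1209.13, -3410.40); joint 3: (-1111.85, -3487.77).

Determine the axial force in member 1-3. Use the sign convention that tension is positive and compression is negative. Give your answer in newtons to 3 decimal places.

N=5 nodes, M=7 members, R=3 reactions → 2N=10, M+R=10
member 0 (0-1): L=4.1883, (cx,cy)=(0.4553,0.8903)
member 1 (0-2): L=3.8300, (cx,cy)=(1.0000,0.0000)
member 2 (1-2): L=4.1956, (cx,cy)=(0.4583,-0.8888)
member 3 (1-3): L=4.2779, (cx,cy)=(0.9886,0.1508)
member 4 (2-3): L=4.9446, (cx,cy)=(0.4664,0.8846)
member 5 (2-4): L=4.0700, (cx,cy)=(1.0000,0.0000)
member 6 (3-4): L=4.7163, (cx,cy)=(0.3740,-0.9274)
solve A·x = −loads:
  F[0-1] = -5113.0199 N (compression)
  F[0-2] = +7.0443 N (tension)
  F[1-2] = +1013.0866 N (tension)
  F[1-3] = -1601.5341 N (compression)
  F[2-3] = -1017.8818 N (compression)
  F[2-4] = +946.0781 N (tension)
  F[3-4] = -2529.4767 N (compression)
  Rx@0 = +2320.9800 N
  Ry@0 = +4552.2824 N
  Ry@4 = +2345.8876 N

-1601.534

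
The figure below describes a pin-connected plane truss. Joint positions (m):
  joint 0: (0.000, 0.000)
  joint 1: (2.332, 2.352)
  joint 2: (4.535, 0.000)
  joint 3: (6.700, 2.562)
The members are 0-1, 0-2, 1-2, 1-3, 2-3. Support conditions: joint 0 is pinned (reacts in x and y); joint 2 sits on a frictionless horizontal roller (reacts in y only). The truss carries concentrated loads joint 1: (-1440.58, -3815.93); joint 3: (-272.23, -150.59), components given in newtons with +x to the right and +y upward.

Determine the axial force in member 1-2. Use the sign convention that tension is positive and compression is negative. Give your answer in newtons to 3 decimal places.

N=4 nodes, M=5 members, R=3 reactions → 2N=8, M+R=8
member 0 (0-1): L=3.3121, (cx,cy)=(0.7041,0.7101)
member 1 (0-2): L=4.5350, (cx,cy)=(1.0000,0.0000)
member 2 (1-2): L=3.2226, (cx,cy)=(0.6836,-0.7298)
member 3 (1-3): L=4.3730, (cx,cy)=(0.9988,0.0480)
member 4 (2-3): L=3.3543, (cx,cy)=(0.6454,0.7638)
solve A·x = −loads:
  F[0-1] = -3777.8517 N (compression)
  F[0-2] = +947.1040 N (tension)
  F[1-2] = -1562.6140 N (compression)
  F[1-3] = -151.2889 N (compression)
  F[2-3] = -187.6460 N (compression)
  Rx@0 = +1712.8100 N
  Ry@0 = +2682.7263 N
  Ry@2 = +1283.7937 N

-1562.614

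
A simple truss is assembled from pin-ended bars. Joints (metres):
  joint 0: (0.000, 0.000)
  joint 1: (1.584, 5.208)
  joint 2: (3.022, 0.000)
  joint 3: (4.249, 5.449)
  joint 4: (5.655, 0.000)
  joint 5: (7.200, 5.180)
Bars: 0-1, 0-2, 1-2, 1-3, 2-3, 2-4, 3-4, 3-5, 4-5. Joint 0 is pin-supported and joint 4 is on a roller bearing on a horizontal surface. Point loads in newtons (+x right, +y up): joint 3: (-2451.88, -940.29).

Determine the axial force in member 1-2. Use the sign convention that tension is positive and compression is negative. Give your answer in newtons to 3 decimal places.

2555.605

N=6 nodes, M=9 members, R=3 reactions → 2N=12, M+R=12
member 0 (0-1): L=5.4436, (cx,cy)=(0.2910,0.9567)
member 1 (0-2): L=3.0220, (cx,cy)=(1.0000,0.0000)
member 2 (1-2): L=5.4029, (cx,cy)=(0.2662,-0.9639)
member 3 (1-3): L=2.6759, (cx,cy)=(0.9959,0.0901)
member 4 (2-3): L=5.5854, (cx,cy)=(0.2197,0.9756)
member 5 (2-4): L=2.6330, (cx,cy)=(1.0000,0.0000)
member 6 (3-4): L=5.6275, (cx,cy)=(0.2498,-0.9683)
member 7 (3-5): L=2.9632, (cx,cy)=(0.9959,-0.0908)
member 8 (4-5): L=5.4055, (cx,cy)=(0.2858,0.9583)
solve A·x = −loads:
  F[0-1] = -2713.7796 N (compression)
  F[0-2] = -1662.2077 N (compression)
  F[1-2] = +2555.6051 N (tension)
  F[1-3] = -1475.8557 N (compression)
  F[2-3] = -2525.1079 N (compression)
  F[2-4] = -427.3107 N (compression)
  F[3-4] = +1710.2979 N (tension)
  F[3-5] = -0.0000 N (tension)
  F[4-5] = +0.0000 N (tension)
  Rx@0 = +2451.8800 N
  Ry@0 = +2596.3469 N
  Ry@4 = -1656.0569 N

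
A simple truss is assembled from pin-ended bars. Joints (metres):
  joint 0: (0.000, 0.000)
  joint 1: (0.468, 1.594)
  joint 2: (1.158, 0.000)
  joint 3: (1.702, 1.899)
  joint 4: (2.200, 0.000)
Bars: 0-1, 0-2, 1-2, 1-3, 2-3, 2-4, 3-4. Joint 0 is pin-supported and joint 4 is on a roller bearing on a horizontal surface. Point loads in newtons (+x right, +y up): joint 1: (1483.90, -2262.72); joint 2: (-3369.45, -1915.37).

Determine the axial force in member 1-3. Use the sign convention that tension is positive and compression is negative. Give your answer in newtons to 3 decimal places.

-1560.070

N=5 nodes, M=7 members, R=3 reactions → 2N=10, M+R=10
member 0 (0-1): L=1.6613, (cx,cy)=(0.2817,0.9595)
member 1 (0-2): L=1.1580, (cx,cy)=(1.0000,0.0000)
member 2 (1-2): L=1.7369, (cx,cy)=(0.3973,-0.9177)
member 3 (1-3): L=1.2711, (cx,cy)=(0.9708,0.2399)
member 4 (2-3): L=1.9754, (cx,cy)=(0.2754,0.9613)
member 5 (2-4): L=1.0420, (cx,cy)=(1.0000,0.0000)
member 6 (3-4): L=1.9632, (cx,cy)=(0.2537,-0.9673)
solve A·x = −loads:
  F[0-1] = -1681.5157 N (compression)
  F[0-2] = -1411.8501 N (compression)
  F[1-2] = -1115.4234 N (compression)
  F[1-3] = -1560.0702 N (compression)
  F[2-3] = +3057.2192 N (tension)
  F[2-4] = +672.5692 N (tension)
  F[3-4] = -2651.3985 N (compression)
  Rx@0 = +1885.5500 N
  Ry@0 = +1613.4136 N
  Ry@4 = +2564.6764 N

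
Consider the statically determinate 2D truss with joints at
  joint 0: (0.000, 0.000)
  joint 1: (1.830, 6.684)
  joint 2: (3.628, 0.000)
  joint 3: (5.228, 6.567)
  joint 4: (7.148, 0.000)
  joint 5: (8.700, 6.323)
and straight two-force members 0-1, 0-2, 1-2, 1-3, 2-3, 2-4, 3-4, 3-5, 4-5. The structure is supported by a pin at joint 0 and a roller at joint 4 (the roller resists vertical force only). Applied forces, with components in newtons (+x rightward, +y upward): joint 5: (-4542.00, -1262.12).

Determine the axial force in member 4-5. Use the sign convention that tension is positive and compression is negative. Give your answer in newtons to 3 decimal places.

-1600.644

N=6 nodes, M=9 members, R=3 reactions → 2N=12, M+R=12
member 0 (0-1): L=6.9300, (cx,cy)=(0.2641,0.9645)
member 1 (0-2): L=3.6280, (cx,cy)=(1.0000,0.0000)
member 2 (1-2): L=6.9216, (cx,cy)=(0.2598,-0.9657)
member 3 (1-3): L=3.4000, (cx,cy)=(0.9994,-0.0344)
member 4 (2-3): L=6.7591, (cx,cy)=(0.2367,0.9716)
member 5 (2-4): L=3.5200, (cx,cy)=(1.0000,0.0000)
member 6 (3-4): L=6.8419, (cx,cy)=(0.2806,-0.9598)
member 7 (3-5): L=3.4806, (cx,cy)=(0.9975,-0.0701)
member 8 (4-5): L=6.5107, (cx,cy)=(0.2384,0.9712)
solve A·x = −loads:
  F[0-1] = -3881.5203 N (compression)
  F[0-2] = -3517.0083 N (compression)
  F[1-2] = +3949.9584 N (tension)
  F[1-3] = -2052.2730 N (compression)
  F[2-3] = -3925.9437 N (compression)
  F[2-4] = -1561.6019 N (compression)
  F[3-4] = +4205.0902 N (tension)
  F[3-5] = -4170.7039 N (compression)
  F[4-5] = -1600.6437 N (compression)
  Rx@0 = +4542.0000 N
  Ry@0 = +3743.7403 N
  Ry@4 = -2481.6203 N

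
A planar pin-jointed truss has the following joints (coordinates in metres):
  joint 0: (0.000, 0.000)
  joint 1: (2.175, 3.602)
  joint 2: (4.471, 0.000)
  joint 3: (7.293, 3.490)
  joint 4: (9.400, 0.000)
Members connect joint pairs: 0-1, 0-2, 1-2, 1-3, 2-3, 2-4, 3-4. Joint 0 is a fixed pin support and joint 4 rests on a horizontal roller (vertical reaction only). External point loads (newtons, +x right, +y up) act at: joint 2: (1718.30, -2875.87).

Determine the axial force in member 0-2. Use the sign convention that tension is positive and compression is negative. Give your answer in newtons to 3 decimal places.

N=5 nodes, M=7 members, R=3 reactions → 2N=10, M+R=10
member 0 (0-1): L=4.2077, (cx,cy)=(0.5169,0.8560)
member 1 (0-2): L=4.4710, (cx,cy)=(1.0000,0.0000)
member 2 (1-2): L=4.2715, (cx,cy)=(0.5375,-0.8433)
member 3 (1-3): L=5.1192, (cx,cy)=(0.9998,-0.0219)
member 4 (2-3): L=4.4882, (cx,cy)=(0.6288,0.7776)
member 5 (2-4): L=4.9290, (cx,cy)=(1.0000,0.0000)
member 6 (3-4): L=4.0767, (cx,cy)=(0.5168,-0.8561)
solve A·x = −loads:
  F[0-1] = -1761.5900 N (compression)
  F[0-2] = +2628.8751 N (tension)
  F[1-2] = +1837.5637 N (tension)
  F[1-3] = -1898.7413 N (compression)
  F[2-3] = +1705.6800 N (tension)
  F[2-4] = +825.8196 N (tension)
  F[3-4] = -1597.8288 N (compression)
  Rx@0 = -1718.3000 N
  Ry@0 = +1507.9961 N
  Ry@4 = +1367.8739 N

2628.875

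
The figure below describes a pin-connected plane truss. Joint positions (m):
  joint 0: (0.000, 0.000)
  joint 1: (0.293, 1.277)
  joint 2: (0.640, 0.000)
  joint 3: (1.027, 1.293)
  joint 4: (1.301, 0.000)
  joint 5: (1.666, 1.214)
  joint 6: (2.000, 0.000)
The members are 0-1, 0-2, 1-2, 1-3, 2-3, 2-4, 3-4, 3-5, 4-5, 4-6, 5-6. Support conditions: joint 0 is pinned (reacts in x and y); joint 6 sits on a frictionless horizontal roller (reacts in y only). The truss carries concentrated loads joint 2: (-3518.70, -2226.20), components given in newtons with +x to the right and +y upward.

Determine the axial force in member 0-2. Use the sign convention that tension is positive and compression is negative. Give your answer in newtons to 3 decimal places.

N=7 nodes, M=11 members, R=3 reactions → 2N=14, M+R=14
member 0 (0-1): L=1.3102, (cx,cy)=(0.2236,0.9747)
member 1 (0-2): L=0.6400, (cx,cy)=(1.0000,0.0000)
member 2 (1-2): L=1.3233, (cx,cy)=(0.2622,-0.9650)
member 3 (1-3): L=0.7342, (cx,cy)=(0.9998,0.0218)
member 4 (2-3): L=1.3497, (cx,cy)=(0.2867,0.9580)
member 5 (2-4): L=0.6610, (cx,cy)=(1.0000,0.0000)
member 6 (3-4): L=1.3217, (cx,cy)=(0.2073,-0.9783)
member 7 (3-5): L=0.6439, (cx,cy)=(0.9924,-0.1227)
member 8 (4-5): L=1.2677, (cx,cy)=(0.2879,0.9577)
member 9 (4-6): L=0.6990, (cx,cy)=(1.0000,0.0000)
member 10 (5-6): L=1.2591, (cx,cy)=(0.2653,-0.9642)
solve A·x = −loads:
  F[0-1] = -1553.1520 N (compression)
  F[0-2] = -3171.3640 N (compression)
  F[1-2] = +1551.6721 N (tension)
  F[1-3] = -754.3979 N (compression)
  F[2-3] = +760.7697 N (tension)
  F[2-4] = +536.0786 N (tension)
  F[3-4] = -678.2245 N (compression)
  F[3-5] = -398.4890 N (compression)
  F[4-5] = +692.8305 N (tension)
  F[4-6] = +195.9936 N (tension)
  F[5-6] = -738.8535 N (compression)
  Rx@0 = +3518.7000 N
  Ry@0 = +1513.8160 N
  Ry@6 = +712.3840 N

-3171.364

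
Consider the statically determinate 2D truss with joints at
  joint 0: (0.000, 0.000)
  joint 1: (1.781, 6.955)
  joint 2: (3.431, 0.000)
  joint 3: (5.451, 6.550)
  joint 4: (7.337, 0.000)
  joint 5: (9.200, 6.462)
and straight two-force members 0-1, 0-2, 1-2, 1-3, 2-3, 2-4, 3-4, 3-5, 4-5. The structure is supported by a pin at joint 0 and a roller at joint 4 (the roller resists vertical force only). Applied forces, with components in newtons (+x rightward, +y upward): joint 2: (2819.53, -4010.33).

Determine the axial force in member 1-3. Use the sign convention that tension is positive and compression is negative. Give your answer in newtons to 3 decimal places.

-1088.096

N=6 nodes, M=9 members, R=3 reactions → 2N=12, M+R=12
member 0 (0-1): L=7.1794, (cx,cy)=(0.2481,0.9687)
member 1 (0-2): L=3.4310, (cx,cy)=(1.0000,0.0000)
member 2 (1-2): L=7.1480, (cx,cy)=(0.2308,-0.9730)
member 3 (1-3): L=3.6923, (cx,cy)=(0.9940,-0.1097)
member 4 (2-3): L=6.8544, (cx,cy)=(0.2947,0.9556)
member 5 (2-4): L=3.9060, (cx,cy)=(1.0000,0.0000)
member 6 (3-4): L=6.8161, (cx,cy)=(0.2767,-0.9610)
member 7 (3-5): L=3.7500, (cx,cy)=(0.9997,-0.0235)
member 8 (4-5): L=6.7252, (cx,cy)=(0.2770,0.9609)
solve A·x = −loads:
  F[0-1] = -2203.8686 N (compression)
  F[0-2] = +3366.2445 N (tension)
  F[1-2] = +2316.9030 N (tension)
  F[1-3] = -1088.0963 N (compression)
  F[2-3] = +1837.6074 N (tension)
  F[2-4] = +539.9862 N (tension)
  F[3-4] = -1951.5436 N (compression)
  F[3-5] = -0.0000 N (compression)
  F[4-5] = +0.0000 N (tension)
  Rx@0 = -2819.5300 N
  Ry@0 = +2134.9801 N
  Ry@4 = +1875.3499 N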